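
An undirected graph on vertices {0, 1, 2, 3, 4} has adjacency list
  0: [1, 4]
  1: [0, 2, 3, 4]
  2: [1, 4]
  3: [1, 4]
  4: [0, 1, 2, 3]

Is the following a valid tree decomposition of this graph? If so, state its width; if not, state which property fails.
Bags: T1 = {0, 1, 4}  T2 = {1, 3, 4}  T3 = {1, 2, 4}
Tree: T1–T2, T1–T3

Vertex coverage: the bags together contain {0, 1, 2, 3, 4}, the full vertex set. Edge coverage: each edge of G has both endpoints in at least one bag. Running intersection: for every vertex, the bags containing it form a connected subtree. All three properties hold, so this is a valid tree decomposition of width max|bag| − 1 = 2, and hence tw(G) ≤ 2.

Yes; width 2.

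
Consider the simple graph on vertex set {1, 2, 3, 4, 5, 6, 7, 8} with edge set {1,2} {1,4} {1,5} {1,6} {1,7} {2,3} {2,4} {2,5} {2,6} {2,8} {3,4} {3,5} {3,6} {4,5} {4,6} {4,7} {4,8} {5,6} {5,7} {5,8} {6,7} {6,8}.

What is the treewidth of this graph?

4

A width-4 tree decomposition is:
Bags: B1 = {2, 4, 5, 6, 8}  B2 = {1, 2, 4, 5, 6}  B3 = {2, 3, 4, 5, 6}  B4 = {1, 4, 5, 6, 7}
Tree: B1–B2, B2–B3, B2–B4
Each bag holds 5 vertices, so the decomposition has width 4, which upper-bounds the treewidth. On the other hand G contains the 5-clique {2, 4, 5, 6, 8}. A clique must lie in a single bag of any decomposition, so no decomposition can have width below 4. Hence tw(G) = 4 exactly.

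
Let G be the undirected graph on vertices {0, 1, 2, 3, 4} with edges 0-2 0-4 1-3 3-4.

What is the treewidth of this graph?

A width-1 tree decomposition is:
Bags: B1 = {1, 3}  B2 = {3, 4}  B3 = {0, 4}  B4 = {0, 2}
Tree: B1–B2, B2–B3, B3–B4
The largest bag has 2 vertices, giving width 1; this decomposition certifies tw(G) ≤ 1. Since G has at least one edge (e.g. 1–3), it is not an edgeless graph, so tw(G) ≥ 1. The upper and lower bounds meet at 1, so that is the treewidth.

1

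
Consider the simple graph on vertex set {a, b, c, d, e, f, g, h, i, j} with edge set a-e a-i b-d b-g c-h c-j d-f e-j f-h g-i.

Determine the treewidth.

2

A width-2 tree decomposition is:
Bags: B1 = {b, d, f}  B2 = {b, f, g}  B3 = {f, g, i}  B4 = {a, f, i}  B5 = {a, e, f}  B6 = {e, f, j}  B7 = {c, f, j}  B8 = {c, f, h}
Tree: B1–B2, B2–B3, B3–B4, B4–B5, B5–B6, B6–B7, B7–B8
The largest bag has 3 vertices, giving width 2; this decomposition certifies tw(G) ≤ 2. Since f–d–b–g–i–a–e–j–c–h–f is a cycle in G, G is not acyclic. Forests are exactly the graphs of treewidth ≤ 1, so tw(G) ≥ 2. The upper and lower bounds meet at 2, so that is the treewidth.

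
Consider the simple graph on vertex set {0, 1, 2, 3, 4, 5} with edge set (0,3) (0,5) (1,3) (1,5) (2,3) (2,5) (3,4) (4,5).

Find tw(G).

A width-2 tree decomposition is:
Bags: B1 = {1, 3, 5}  B2 = {3, 4, 5}  B3 = {2, 3, 5}  B4 = {0, 3, 5}
Tree: B1–B2, B2–B3, B3–B4
The largest bag has 3 vertices, giving width 2; this decomposition certifies tw(G) ≤ 2. The edges 5–1–3–4–5 form a cycle, so G is not a tree and its treewidth is at least 2. Therefore the treewidth is 2.

2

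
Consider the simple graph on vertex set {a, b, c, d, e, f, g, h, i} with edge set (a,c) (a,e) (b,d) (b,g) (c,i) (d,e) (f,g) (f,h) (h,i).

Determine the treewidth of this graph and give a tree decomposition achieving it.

Each bag holds 3 vertices, so the decomposition has width 2, which upper-bounds the treewidth. For the lower bound, G contains the cycle i–h–f–g–b–d–e–a–c–i, so G is not a forest; only forests have treewidth ≤ 1, hence tw(G) ≥ 2. Combining the bounds, tw(G) = 2.

Treewidth 2.
One such decomposition:
Bags: B1 = {f, h, i}  B2 = {f, g, i}  B3 = {b, g, i}  B4 = {b, d, i}  B5 = {d, e, i}  B6 = {a, e, i}  B7 = {a, c, i}
Tree: B1–B2, B2–B3, B3–B4, B4–B5, B5–B6, B6–B7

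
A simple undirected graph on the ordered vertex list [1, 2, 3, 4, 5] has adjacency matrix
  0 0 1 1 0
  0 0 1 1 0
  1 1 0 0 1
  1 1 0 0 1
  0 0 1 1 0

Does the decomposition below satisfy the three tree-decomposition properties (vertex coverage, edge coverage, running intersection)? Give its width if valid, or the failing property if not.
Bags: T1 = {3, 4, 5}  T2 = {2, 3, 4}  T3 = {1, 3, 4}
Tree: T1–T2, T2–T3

Vertex coverage: the bags together contain {1, 2, 3, 4, 5}, the full vertex set. Edge coverage: each edge of G has both endpoints in at least one bag. Running intersection: for every vertex, the bags containing it form a connected subtree. All three properties hold, so this is a valid tree decomposition of width max|bag| − 1 = 2, and hence tw(G) ≤ 2.

Yes; width 2.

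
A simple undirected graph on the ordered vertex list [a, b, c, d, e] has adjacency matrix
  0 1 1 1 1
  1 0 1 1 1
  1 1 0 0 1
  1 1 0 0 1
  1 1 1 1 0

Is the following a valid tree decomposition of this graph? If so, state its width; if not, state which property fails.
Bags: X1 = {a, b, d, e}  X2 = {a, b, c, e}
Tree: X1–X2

Yes; width 3.

Checking the three conditions: (i) the bags cover all of {a, b, c, d, e}; (ii) for each edge, some bag contains both endpoints; (iii) the bags containing any fixed vertex form a subtree. All hold, so the decomposition is valid with width 4 − 1 = 3.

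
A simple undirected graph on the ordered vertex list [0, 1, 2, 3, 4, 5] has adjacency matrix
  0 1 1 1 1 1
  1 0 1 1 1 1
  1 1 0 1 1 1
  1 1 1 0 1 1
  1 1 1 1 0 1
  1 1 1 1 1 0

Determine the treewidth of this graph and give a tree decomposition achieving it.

Treewidth 5.
One such decomposition:
Bags: B1 = {0, 1, 2, 3, 4, 5}
Tree: (single bag)

With just one bag of size 6, the width is 6 − 1 = 5, so tw(G) ≤ 5. Conversely, {0, 1, 2, 3, 4, 5} is a clique of size 6, and the vertices of any clique must share a bag in every tree decomposition; so some bag has ≥ 6 vertices and tw(G) ≥ 5. Combining the bounds, tw(G) = 5.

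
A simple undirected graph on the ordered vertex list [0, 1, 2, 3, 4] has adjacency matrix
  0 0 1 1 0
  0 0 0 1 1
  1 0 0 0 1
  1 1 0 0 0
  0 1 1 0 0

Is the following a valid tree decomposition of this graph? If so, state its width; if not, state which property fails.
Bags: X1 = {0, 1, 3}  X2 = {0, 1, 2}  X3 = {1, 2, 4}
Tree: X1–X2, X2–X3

Yes; width 2.

Every vertex of G appears in some bag (union = {0, 1, 2, 3, 4}); every edge is covered by a bag; and for each vertex v the set of bags containing v is connected in the bag tree. The decomposition is therefore valid. The largest bag has 3 vertices, so the width is 2.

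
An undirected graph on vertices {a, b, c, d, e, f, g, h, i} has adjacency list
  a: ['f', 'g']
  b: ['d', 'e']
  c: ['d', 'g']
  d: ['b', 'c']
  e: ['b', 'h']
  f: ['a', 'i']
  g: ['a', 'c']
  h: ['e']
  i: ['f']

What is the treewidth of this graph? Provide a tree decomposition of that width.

Treewidth 1.
One such decomposition:
Bags: B1 = {f, i}  B2 = {a, f}  B3 = {a, g}  B4 = {c, g}  B5 = {c, d}  B6 = {b, d}  B7 = {b, e}  B8 = {e, h}
Tree: B1–B2, B2–B3, B3–B4, B4–B5, B5–B6, B6–B7, B7–B8

Each bag holds 2 vertices, so the decomposition has width 1, which upper-bounds the treewidth. Since G has at least one edge (e.g. i–f), it is not an edgeless graph, so tw(G) ≥ 1. The upper and lower bounds meet at 1, so that is the treewidth.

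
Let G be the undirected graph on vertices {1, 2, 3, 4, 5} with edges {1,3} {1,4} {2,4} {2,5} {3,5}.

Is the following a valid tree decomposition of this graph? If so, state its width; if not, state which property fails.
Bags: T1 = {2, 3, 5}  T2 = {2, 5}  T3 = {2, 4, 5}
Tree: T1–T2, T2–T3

A tree decomposition must satisfy three properties: every vertex lies in some bag; for every edge, both endpoints lie together in some bag; and for every vertex, the bags containing it form a connected subtree. Here vertex 1 appears in no bag, so the decomposition is invalid.

No — vertex 1 appears in no bag.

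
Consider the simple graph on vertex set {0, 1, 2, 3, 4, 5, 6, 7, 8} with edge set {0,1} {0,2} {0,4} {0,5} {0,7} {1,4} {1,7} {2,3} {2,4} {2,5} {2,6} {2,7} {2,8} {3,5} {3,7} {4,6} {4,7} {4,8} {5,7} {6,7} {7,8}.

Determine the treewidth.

3

A width-3 tree decomposition is:
Bags: B1 = {0, 2, 5, 7}  B2 = {0, 2, 4, 7}  B3 = {2, 4, 7, 8}  B4 = {2, 3, 5, 7}  B5 = {0, 1, 4, 7}  B6 = {2, 4, 6, 7}
Tree: B1–B2, B2–B3, B1–B4, B2–B5, B3–B6
The largest bag has 4 vertices, giving width 3; this decomposition certifies tw(G) ≤ 3. Conversely, {0, 1, 4, 7} is a clique of size 4, and the vertices of any clique must share a bag in every tree decomposition; so some bag has ≥ 4 vertices and tw(G) ≥ 3. Combining the bounds, tw(G) = 3.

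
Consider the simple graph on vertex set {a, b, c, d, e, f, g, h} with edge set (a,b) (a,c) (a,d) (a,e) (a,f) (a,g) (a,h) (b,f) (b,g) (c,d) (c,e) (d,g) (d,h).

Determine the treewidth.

2

A width-2 tree decomposition is:
Bags: B1 = {a, d, g}  B2 = {a, b, g}  B3 = {a, c, d}  B4 = {a, d, h}  B5 = {a, c, e}  B6 = {a, b, f}
Tree: B1–B2, B1–B3, B3–B4, B3–B5, B2–B6
The largest bag has 3 vertices, giving width 2; this decomposition certifies tw(G) ≤ 2. On the other hand G contains the 3-clique {a, d, g}. A clique must lie in a single bag of any decomposition, so no decomposition can have width below 2. Hence tw(G) = 2 exactly.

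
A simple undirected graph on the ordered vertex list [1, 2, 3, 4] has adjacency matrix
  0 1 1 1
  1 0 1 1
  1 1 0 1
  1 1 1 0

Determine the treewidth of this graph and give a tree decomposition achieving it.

Treewidth 3.
One optimal decomposition is:
Bags: B1 = {1, 2, 3, 4}
Tree: (single bag)

A single bag containing all 4 vertices is trivially a valid decomposition of width 3. Conversely, {1, 2, 3, 4} is a clique of size 4, and the vertices of any clique must share a bag in every tree decomposition; so some bag has ≥ 4 vertices and tw(G) ≥ 3. Combining the bounds, tw(G) = 3.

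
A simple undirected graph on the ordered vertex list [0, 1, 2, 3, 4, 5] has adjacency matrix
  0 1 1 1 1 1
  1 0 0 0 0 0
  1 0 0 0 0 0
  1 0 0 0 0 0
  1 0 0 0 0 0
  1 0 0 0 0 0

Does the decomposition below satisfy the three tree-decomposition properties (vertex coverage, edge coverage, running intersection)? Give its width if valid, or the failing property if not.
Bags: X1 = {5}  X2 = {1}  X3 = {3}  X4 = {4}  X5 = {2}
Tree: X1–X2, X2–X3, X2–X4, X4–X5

A tree decomposition must satisfy three properties: every vertex lies in some bag; for every edge, both endpoints lie together in some bag; and for every vertex, the bags containing it form a connected subtree. Here vertex 0 appears in no bag, so the decomposition is invalid.

No — vertex 0 appears in no bag.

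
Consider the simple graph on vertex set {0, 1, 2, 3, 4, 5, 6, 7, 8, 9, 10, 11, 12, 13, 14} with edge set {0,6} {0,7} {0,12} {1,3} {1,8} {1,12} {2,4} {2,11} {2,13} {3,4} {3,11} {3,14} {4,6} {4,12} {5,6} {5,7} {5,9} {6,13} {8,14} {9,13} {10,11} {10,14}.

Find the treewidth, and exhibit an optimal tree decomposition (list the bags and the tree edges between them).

Treewidth 3.
One optimal decomposition is:
Bags: B1 = {5, 7, 9, 13}  B2 = {5, 6, 7, 13}  B3 = {0, 6, 7, 13}  B4 = {0, 2, 6, 13}  B5 = {0, 2, 4, 6}  B6 = {0, 2, 4, 12}  B7 = {2, 4, 11, 12}  B8 = {3, 4, 11, 12}  B9 = {1, 3, 11, 12}  B10 = {1, 3, 10, 11}  B11 = {1, 3, 10, 14}  B12 = {1, 8, 10, 14}
Tree: B1–B2, B2–B3, B3–B4, B4–B5, B5–B6, B6–B7, B7–B8, B8–B9, B9–B10, B10–B11, B11–B12

The largest bag has 4 vertices, giving width 3; this decomposition certifies tw(G) ≤ 3. For the lower bound: the 4 vertex sets {5,7,9}, {13}, {6}, {0,2,4,12} are disjoint, each induces a connected subgraph, and every pair is joined by at least one edge of G. Contracting each set to a single vertex therefore yields K_{4} as a minor, and since treewidth is minor-monotone, tw(G) ≥ tw(K_{4}) = 3. Combining the bounds, tw(G) = 3.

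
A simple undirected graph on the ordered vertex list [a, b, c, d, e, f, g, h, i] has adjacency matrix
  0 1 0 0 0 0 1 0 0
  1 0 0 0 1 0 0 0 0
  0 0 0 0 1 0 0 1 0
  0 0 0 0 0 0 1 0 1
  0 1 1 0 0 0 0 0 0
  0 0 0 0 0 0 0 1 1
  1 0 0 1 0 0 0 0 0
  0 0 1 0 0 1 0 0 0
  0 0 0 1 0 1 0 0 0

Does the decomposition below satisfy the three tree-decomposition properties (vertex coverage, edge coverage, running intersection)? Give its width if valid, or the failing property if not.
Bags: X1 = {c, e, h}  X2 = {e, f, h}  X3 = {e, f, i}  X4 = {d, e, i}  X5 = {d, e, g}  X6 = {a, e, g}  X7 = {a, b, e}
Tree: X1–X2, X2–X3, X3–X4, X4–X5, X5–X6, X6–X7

Every vertex of G appears in some bag (union = {a, b, c, d, e, f, g, h, i}); every edge is covered by a bag; and for each vertex v the set of bags containing v is connected in the bag tree. The decomposition is therefore valid. The largest bag has 3 vertices, so the width is 2.

Yes; width 2.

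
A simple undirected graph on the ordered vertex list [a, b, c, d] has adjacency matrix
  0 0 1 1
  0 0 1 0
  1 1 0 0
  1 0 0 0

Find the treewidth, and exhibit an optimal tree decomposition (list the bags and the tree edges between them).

Treewidth 1.
One such decomposition:
Bags: B1 = {a, d}  B2 = {a, c}  B3 = {b, c}
Tree: B1–B2, B2–B3

The largest bag has 2 vertices, giving width 1; this decomposition certifies tw(G) ≤ 1. Since G has at least one edge (e.g. d–a), it is not an edgeless graph, so tw(G) ≥ 1. Hence tw(G) = 1 exactly.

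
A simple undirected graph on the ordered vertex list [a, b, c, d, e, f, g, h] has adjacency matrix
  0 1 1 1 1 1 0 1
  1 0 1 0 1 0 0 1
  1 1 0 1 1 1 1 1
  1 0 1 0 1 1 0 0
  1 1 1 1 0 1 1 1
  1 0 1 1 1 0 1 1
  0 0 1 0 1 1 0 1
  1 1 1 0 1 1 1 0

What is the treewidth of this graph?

A width-4 tree decomposition is:
Bags: B1 = {a, c, e, f, h}  B2 = {a, c, d, e, f}  B3 = {c, e, f, g, h}  B4 = {a, b, c, e, h}
Tree: B1–B2, B1–B3, B1–B4
The largest bag has 5 vertices, giving width 4; this decomposition certifies tw(G) ≤ 4. On the other hand G contains the 5-clique {a, c, d, e, f}. A clique must lie in a single bag of any decomposition, so no decomposition can have width below 4. Combining the bounds, tw(G) = 4.

4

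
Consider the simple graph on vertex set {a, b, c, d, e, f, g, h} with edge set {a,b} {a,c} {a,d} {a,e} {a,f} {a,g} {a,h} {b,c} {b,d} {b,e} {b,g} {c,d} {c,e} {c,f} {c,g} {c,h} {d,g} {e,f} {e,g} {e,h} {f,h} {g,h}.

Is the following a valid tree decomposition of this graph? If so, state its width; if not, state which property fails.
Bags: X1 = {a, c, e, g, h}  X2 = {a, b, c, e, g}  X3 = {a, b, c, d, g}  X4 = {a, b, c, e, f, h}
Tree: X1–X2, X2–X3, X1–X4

No — bags containing vertex b are not connected in the tree.

A tree decomposition must satisfy three properties: every vertex lies in some bag; for every edge, both endpoints lie together in some bag; and for every vertex, the bags containing it form a connected subtree. Here bags containing vertex b are not connected in the tree, so the decomposition is invalid.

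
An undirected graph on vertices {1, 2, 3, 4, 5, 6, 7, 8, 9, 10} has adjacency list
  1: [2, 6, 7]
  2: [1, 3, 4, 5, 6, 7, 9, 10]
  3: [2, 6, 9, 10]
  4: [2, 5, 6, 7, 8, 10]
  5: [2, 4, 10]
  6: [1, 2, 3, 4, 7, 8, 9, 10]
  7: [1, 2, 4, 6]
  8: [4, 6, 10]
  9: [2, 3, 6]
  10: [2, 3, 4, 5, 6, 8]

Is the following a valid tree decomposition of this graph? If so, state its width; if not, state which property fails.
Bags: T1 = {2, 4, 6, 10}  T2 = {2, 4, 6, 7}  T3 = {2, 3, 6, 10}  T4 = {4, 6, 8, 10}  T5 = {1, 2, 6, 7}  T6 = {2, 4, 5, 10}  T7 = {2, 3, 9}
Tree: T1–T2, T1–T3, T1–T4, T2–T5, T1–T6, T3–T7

A tree decomposition must satisfy three properties: every vertex lies in some bag; for every edge, both endpoints lie together in some bag; and for every vertex, the bags containing it form a connected subtree. Here edge (6,9) lies in no bag, so the decomposition is invalid.

No — edge (6,9) lies in no bag.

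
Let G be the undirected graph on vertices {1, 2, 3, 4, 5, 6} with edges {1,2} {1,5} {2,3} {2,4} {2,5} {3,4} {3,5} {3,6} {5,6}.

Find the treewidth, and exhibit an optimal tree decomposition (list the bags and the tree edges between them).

Treewidth 2.
One optimal decomposition is:
Bags: B1 = {2, 3, 5}  B2 = {2, 3, 4}  B3 = {3, 5, 6}  B4 = {1, 2, 5}
Tree: B1–B2, B1–B3, B1–B4

Every bag has size at most 3, so the width is 3 − 1 = 2 and tw(G) ≤ 2. Conversely, {1, 2, 5} is a clique of size 3, and the vertices of any clique must share a bag in every tree decomposition; so some bag has ≥ 3 vertices and tw(G) ≥ 2. Hence tw(G) = 2 exactly.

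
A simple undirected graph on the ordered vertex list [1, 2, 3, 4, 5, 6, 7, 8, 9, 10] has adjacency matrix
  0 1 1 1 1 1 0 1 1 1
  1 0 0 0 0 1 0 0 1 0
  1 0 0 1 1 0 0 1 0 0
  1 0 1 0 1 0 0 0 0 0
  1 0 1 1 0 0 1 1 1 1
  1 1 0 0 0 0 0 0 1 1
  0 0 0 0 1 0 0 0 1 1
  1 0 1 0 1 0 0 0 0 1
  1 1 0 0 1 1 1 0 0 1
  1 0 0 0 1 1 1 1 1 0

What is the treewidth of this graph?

A width-3 tree decomposition is:
Bags: B1 = {1, 5, 8, 10}  B2 = {1, 5, 9, 10}  B3 = {1, 3, 5, 8}  B4 = {1, 6, 9, 10}  B5 = {5, 7, 9, 10}  B6 = {1, 3, 4, 5}  B7 = {1, 2, 6, 9}
Tree: B1–B2, B1–B3, B2–B4, B2–B5, B3–B6, B4–B7
Every bag has size at most 4, so the width is 4 − 1 = 3 and tw(G) ≤ 3. On the other hand G contains the 4-clique {1, 2, 6, 9}. A clique must lie in a single bag of any decomposition, so no decomposition can have width below 3. Hence tw(G) = 3 exactly.

3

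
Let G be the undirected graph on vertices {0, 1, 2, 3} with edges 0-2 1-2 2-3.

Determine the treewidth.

1

A width-1 tree decomposition is:
Bags: B1 = {0, 2}  B2 = {1, 2}  B3 = {2, 3}
Tree: B1–B2, B2–B3
Each bag holds 2 vertices, so the decomposition has width 1, which upper-bounds the treewidth. Any graph with an edge has treewidth ≥ 1, and G has the edge 2–0. Combining the bounds, tw(G) = 1.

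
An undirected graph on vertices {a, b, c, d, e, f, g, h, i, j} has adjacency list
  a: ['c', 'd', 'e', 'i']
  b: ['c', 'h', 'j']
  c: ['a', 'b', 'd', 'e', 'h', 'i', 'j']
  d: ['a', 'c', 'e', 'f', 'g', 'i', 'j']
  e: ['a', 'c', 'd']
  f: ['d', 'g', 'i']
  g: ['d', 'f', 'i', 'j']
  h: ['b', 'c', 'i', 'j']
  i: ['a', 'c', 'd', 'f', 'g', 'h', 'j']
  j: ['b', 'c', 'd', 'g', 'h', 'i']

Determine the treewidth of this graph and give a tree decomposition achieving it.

Each bag holds 4 vertices, so the decomposition has width 3, which upper-bounds the treewidth. Conversely, {a, c, d, e} is a clique of size 4, and the vertices of any clique must share a bag in every tree decomposition; so some bag has ≥ 4 vertices and tw(G) ≥ 3. The upper and lower bounds meet at 3, so that is the treewidth.

Treewidth 3.
One such decomposition:
Bags: B1 = {c, d, i, j}  B2 = {c, h, i, j}  B3 = {a, c, d, i}  B4 = {b, c, h, j}  B5 = {d, g, i, j}  B6 = {d, f, g, i}  B7 = {a, c, d, e}
Tree: B1–B2, B1–B3, B2–B4, B1–B5, B5–B6, B3–B7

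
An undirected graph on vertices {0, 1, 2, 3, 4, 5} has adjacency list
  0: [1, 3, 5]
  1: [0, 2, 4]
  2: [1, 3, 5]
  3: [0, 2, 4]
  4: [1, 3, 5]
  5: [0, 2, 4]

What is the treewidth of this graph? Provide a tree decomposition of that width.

Treewidth 3.
One optimal decomposition is:
Bags: B1 = {1, 3, 4, 5}  B2 = {1, 2, 3, 5}  B3 = {0, 1, 3, 5}
Tree: B1–B2, B2–B3

The largest bag has 4 vertices, giving width 3; this decomposition certifies tw(G) ≤ 3. For the lower bound: the 4 vertex sets {1,4}, {2,5}, {3}, {0} are disjoint, each induces a connected subgraph, and every pair is joined by at least one edge of G. Contracting each set to a single vertex therefore yields K_{4} as a minor, and since treewidth is minor-monotone, tw(G) ≥ tw(K_{4}) = 3. Hence tw(G) = 3 exactly.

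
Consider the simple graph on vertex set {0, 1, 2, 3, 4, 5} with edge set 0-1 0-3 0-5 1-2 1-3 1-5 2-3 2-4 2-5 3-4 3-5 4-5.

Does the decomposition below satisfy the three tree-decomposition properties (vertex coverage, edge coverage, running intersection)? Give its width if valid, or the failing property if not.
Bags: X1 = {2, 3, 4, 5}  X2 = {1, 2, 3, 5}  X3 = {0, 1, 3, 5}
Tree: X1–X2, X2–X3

Yes; width 3.

Vertex coverage: the bags together contain {0, 1, 2, 3, 4, 5}, the full vertex set. Edge coverage: each edge of G has both endpoints in at least one bag. Running intersection: for every vertex, the bags containing it form a connected subtree. All three properties hold, so this is a valid tree decomposition of width max|bag| − 1 = 3, and hence tw(G) ≤ 3.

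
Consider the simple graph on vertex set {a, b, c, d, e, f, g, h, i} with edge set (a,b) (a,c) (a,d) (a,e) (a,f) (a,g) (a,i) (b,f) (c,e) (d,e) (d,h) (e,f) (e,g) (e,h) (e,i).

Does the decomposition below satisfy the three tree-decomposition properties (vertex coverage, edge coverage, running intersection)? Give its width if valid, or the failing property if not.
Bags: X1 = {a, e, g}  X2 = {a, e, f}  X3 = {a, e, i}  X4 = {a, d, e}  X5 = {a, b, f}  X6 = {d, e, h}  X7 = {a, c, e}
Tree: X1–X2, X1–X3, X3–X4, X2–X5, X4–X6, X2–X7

Yes; width 2.

Vertex coverage: the bags together contain {a, b, c, d, e, f, g, h, i}, the full vertex set. Edge coverage: each edge of G has both endpoints in at least one bag. Running intersection: for every vertex, the bags containing it form a connected subtree. All three properties hold, so this is a valid tree decomposition of width max|bag| − 1 = 2, and hence tw(G) ≤ 2.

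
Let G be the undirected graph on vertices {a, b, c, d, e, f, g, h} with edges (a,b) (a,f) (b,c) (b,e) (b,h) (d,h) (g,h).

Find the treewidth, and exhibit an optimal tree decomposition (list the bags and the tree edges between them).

Treewidth 1.
One optimal decomposition is:
Bags: B1 = {a, b}  B2 = {b, h}  B3 = {d, h}  B4 = {a, f}  B5 = {b, e}  B6 = {g, h}  B7 = {b, c}
Tree: B1–B2, B2–B3, B1–B4, B2–B5, B3–B6, B1–B7

Each bag holds 2 vertices, so the decomposition has width 1, which upper-bounds the treewidth. Any graph with an edge has treewidth ≥ 1, and G has the edge b–a. Hence tw(G) = 1 exactly.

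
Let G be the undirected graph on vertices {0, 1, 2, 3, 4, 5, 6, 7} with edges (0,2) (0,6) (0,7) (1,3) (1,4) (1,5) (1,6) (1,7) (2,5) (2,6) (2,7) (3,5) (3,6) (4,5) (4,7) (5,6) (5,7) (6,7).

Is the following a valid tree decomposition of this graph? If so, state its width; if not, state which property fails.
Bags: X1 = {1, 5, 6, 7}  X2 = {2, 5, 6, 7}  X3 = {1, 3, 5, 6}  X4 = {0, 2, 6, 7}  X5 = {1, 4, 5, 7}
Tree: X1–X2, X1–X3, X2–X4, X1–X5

Checking the three conditions: (i) the bags cover all of {0, 1, 2, 3, 4, 5, 6, 7}; (ii) for each edge, some bag contains both endpoints; (iii) the bags containing any fixed vertex form a subtree. All hold, so the decomposition is valid with width 4 − 1 = 3.

Yes; width 3.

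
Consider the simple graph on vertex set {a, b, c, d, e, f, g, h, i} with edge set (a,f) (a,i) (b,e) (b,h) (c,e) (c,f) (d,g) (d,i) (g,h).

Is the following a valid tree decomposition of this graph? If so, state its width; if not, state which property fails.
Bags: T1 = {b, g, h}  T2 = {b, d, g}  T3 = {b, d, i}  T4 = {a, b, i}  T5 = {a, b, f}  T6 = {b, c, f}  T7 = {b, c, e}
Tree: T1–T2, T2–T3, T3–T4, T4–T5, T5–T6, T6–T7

Vertex coverage: the bags together contain {a, b, c, d, e, f, g, h, i}, the full vertex set. Edge coverage: each edge of G has both endpoints in at least one bag. Running intersection: for every vertex, the bags containing it form a connected subtree. All three properties hold, so this is a valid tree decomposition of width max|bag| − 1 = 2, and hence tw(G) ≤ 2.

Yes; width 2.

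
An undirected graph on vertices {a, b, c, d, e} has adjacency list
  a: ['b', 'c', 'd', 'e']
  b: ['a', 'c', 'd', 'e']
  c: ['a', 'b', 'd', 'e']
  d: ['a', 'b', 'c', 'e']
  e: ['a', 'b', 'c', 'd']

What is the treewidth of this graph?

4

A width-4 tree decomposition is:
Bags: B1 = {a, b, c, d, e}
Tree: (single bag)
With just one bag of size 5, the width is 5 − 1 = 4, so tw(G) ≤ 4. On the other hand G contains the 5-clique {a, b, c, d, e}. A clique must lie in a single bag of any decomposition, so no decomposition can have width below 4. The upper and lower bounds meet at 4, so that is the treewidth.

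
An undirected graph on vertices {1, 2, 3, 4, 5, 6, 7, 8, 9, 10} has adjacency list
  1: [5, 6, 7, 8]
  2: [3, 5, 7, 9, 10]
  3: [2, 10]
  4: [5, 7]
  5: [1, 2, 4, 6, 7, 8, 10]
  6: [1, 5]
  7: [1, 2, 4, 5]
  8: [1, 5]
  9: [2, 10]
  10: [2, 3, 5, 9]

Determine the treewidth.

A width-2 tree decomposition is:
Bags: B1 = {2, 5, 7}  B2 = {1, 5, 7}  B3 = {1, 5, 8}  B4 = {2, 5, 10}  B5 = {1, 5, 6}  B6 = {4, 5, 7}  B7 = {2, 3, 10}  B8 = {2, 9, 10}
Tree: B1–B2, B2–B3, B1–B4, B2–B5, B2–B6, B4–B7, B7–B8
Each bag holds 3 vertices, so the decomposition has width 2, which upper-bounds the treewidth. On the other hand G contains the 3-clique {2, 9, 10}. A clique must lie in a single bag of any decomposition, so no decomposition can have width below 2. The upper and lower bounds meet at 2, so that is the treewidth.

2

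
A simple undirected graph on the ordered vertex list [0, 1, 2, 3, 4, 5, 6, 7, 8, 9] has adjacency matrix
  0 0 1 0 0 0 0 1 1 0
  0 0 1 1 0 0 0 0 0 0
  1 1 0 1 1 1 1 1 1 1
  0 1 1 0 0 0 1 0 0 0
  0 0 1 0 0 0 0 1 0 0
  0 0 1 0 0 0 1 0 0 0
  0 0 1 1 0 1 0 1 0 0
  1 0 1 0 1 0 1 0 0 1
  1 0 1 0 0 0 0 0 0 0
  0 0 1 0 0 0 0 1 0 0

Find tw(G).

2

A width-2 tree decomposition is:
Bags: B1 = {0, 2, 7}  B2 = {0, 2, 8}  B3 = {2, 6, 7}  B4 = {2, 5, 6}  B5 = {2, 7, 9}  B6 = {2, 3, 6}  B7 = {2, 4, 7}  B8 = {1, 2, 3}
Tree: B1–B2, B1–B3, B3–B4, B1–B5, B4–B6, B3–B7, B6–B8
Every bag has size at most 3, so the width is 3 − 1 = 2 and tw(G) ≤ 2. For the lower bound, the 3 vertices {1, 2, 3} are pairwise adjacent, and any tree decomposition puts a clique entirely inside one bag — forcing width ≥ 2. Hence tw(G) = 2 exactly.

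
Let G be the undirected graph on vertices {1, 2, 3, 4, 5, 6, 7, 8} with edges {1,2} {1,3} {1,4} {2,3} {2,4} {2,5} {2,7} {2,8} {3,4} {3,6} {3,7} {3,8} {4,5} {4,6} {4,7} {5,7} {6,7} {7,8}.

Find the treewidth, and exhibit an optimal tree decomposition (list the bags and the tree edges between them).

Treewidth 3.
Bags: B1 = {2, 3, 4, 7}  B2 = {1, 2, 3, 4}  B3 = {3, 4, 6, 7}  B4 = {2, 4, 5, 7}  B5 = {2, 3, 7, 8}
Tree: B1–B2, B1–B3, B1–B4, B1–B5

Every bag has size at most 4, so the width is 4 − 1 = 3 and tw(G) ≤ 3. For the lower bound, the 4 vertices {2, 3, 7, 8} are pairwise adjacent, and any tree decomposition puts a clique entirely inside one bag — forcing width ≥ 3. Therefore the treewidth is 3.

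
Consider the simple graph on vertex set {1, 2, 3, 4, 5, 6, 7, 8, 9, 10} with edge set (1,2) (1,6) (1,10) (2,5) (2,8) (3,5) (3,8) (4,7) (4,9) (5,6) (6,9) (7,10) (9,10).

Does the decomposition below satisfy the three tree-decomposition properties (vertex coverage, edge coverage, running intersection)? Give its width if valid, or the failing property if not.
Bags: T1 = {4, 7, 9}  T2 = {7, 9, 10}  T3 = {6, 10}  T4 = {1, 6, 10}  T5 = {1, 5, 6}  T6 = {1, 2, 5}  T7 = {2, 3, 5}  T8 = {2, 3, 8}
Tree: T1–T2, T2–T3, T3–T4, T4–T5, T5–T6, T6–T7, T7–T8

No — edge (9,6) lies in no bag.

A tree decomposition must satisfy three properties: every vertex lies in some bag; for every edge, both endpoints lie together in some bag; and for every vertex, the bags containing it form a connected subtree. Here edge (9,6) lies in no bag, so the decomposition is invalid.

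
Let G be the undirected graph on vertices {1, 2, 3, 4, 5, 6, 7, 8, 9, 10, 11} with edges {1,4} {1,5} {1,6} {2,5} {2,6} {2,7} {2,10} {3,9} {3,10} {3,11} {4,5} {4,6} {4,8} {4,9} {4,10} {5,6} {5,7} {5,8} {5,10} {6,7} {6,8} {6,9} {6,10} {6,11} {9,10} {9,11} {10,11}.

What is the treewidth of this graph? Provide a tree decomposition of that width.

Every bag has size at most 4, so the width is 4 − 1 = 3 and tw(G) ≤ 3. Conversely, {3, 9, 10, 11} is a clique of size 4, and the vertices of any clique must share a bag in every tree decomposition; so some bag has ≥ 4 vertices and tw(G) ≥ 3. The upper and lower bounds meet at 3, so that is the treewidth.

Treewidth 3.
Bags: B1 = {6, 9, 10, 11}  B2 = {4, 6, 9, 10}  B3 = {4, 5, 6, 10}  B4 = {2, 5, 6, 10}  B5 = {2, 5, 6, 7}  B6 = {3, 9, 10, 11}  B7 = {4, 5, 6, 8}  B8 = {1, 4, 5, 6}
Tree: B1–B2, B2–B3, B3–B4, B4–B5, B1–B6, B3–B7, B3–B8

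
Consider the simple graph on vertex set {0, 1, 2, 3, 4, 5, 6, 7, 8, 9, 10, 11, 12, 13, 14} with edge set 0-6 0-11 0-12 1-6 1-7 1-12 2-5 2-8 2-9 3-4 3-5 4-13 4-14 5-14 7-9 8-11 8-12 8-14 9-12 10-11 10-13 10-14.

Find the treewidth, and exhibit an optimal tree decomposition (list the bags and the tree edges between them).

Each bag holds 4 vertices, so the decomposition has width 3, which upper-bounds the treewidth. For the lower bound: the 4 vertex sets {1,6,7}, {0}, {12}, {2,8,9,11} are disjoint, each induces a connected subgraph, and every pair is joined by at least one edge of G. Contracting each set to a single vertex therefore yields K_{4} as a minor, and since treewidth is minor-monotone, tw(G) ≥ tw(K_{4}) = 3. Therefore the treewidth is 3.

Treewidth 3.
One such decomposition:
Bags: B1 = {0, 1, 6, 7}  B2 = {0, 1, 7, 12}  B3 = {0, 7, 9, 12}  B4 = {0, 9, 11, 12}  B5 = {8, 9, 11, 12}  B6 = {2, 8, 9, 11}  B7 = {2, 8, 10, 11}  B8 = {2, 8, 10, 14}  B9 = {2, 5, 10, 14}  B10 = {5, 10, 13, 14}  B11 = {4, 5, 13, 14}  B12 = {3, 4, 5, 13}
Tree: B1–B2, B2–B3, B3–B4, B4–B5, B5–B6, B6–B7, B7–B8, B8–B9, B9–B10, B10–B11, B11–B12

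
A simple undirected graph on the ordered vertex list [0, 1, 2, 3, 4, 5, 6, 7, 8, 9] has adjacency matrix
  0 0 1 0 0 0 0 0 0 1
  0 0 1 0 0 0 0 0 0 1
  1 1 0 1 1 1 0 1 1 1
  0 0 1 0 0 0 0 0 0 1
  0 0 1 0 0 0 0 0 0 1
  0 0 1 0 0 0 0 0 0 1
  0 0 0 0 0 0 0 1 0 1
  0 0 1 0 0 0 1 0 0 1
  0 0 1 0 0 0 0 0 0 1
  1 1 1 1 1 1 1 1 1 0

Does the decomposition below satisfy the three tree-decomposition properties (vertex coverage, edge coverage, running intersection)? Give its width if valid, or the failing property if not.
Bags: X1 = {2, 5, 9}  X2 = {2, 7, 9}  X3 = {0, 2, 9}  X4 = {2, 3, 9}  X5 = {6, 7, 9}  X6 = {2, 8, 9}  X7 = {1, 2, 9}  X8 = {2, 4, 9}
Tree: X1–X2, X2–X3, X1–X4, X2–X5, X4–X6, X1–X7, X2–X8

Yes; width 2.

Checking the three conditions: (i) the bags cover all of {0, 1, 2, 3, 4, 5, 6, 7, 8, 9}; (ii) for each edge, some bag contains both endpoints; (iii) the bags containing any fixed vertex form a subtree. All hold, so the decomposition is valid with width 3 − 1 = 2.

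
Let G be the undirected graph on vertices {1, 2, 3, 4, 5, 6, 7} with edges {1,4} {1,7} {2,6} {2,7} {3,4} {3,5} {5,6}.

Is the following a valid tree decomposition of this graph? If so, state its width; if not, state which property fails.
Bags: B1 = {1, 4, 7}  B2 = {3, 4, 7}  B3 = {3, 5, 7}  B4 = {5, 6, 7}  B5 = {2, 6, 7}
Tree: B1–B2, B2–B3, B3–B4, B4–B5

Yes; width 2.

Vertex coverage: the bags together contain {1, 2, 3, 4, 5, 6, 7}, the full vertex set. Edge coverage: each edge of G has both endpoints in at least one bag. Running intersection: for every vertex, the bags containing it form a connected subtree. All three properties hold, so this is a valid tree decomposition of width max|bag| − 1 = 2, and hence tw(G) ≤ 2.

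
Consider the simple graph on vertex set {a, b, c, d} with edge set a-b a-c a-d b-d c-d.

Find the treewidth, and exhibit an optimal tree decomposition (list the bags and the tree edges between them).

Treewidth 2.
One such decomposition:
Bags: B1 = {a, c, d}  B2 = {a, b, d}
Tree: B1–B2

Every bag has size at most 3, so the width is 3 − 1 = 2 and tw(G) ≤ 2. Conversely, {a, c, d} is a clique of size 3, and the vertices of any clique must share a bag in every tree decomposition; so some bag has ≥ 3 vertices and tw(G) ≥ 2. Hence tw(G) = 2 exactly.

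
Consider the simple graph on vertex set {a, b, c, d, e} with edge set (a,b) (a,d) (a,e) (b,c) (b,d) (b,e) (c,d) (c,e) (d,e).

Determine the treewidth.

A width-3 tree decomposition is:
Bags: B1 = {a, b, d, e}  B2 = {b, c, d, e}
Tree: B1–B2
Every bag has size at most 4, so the width is 4 − 1 = 3 and tw(G) ≤ 3. Conversely, {b, c, d, e} is a clique of size 4, and the vertices of any clique must share a bag in every tree decomposition; so some bag has ≥ 4 vertices and tw(G) ≥ 3. The upper and lower bounds meet at 3, so that is the treewidth.

3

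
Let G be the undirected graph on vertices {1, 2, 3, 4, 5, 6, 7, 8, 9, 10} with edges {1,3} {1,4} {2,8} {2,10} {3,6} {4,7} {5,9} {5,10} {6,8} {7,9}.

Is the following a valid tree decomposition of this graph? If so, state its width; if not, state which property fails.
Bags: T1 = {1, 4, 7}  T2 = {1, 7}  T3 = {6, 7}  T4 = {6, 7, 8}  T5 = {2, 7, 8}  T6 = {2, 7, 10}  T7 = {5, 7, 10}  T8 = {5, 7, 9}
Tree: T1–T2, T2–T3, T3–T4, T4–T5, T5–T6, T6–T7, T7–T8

A tree decomposition must satisfy three properties: every vertex lies in some bag; for every edge, both endpoints lie together in some bag; and for every vertex, the bags containing it form a connected subtree. Here vertex 3 appears in no bag, so the decomposition is invalid.

No — vertex 3 appears in no bag.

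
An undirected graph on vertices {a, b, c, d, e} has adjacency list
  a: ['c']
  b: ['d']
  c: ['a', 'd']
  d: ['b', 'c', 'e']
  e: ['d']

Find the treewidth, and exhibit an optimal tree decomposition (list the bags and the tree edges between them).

Every bag has size at most 2, so the width is 2 − 1 = 1 and tw(G) ≤ 1. Since G has at least one edge (e.g. b–d), it is not an edgeless graph, so tw(G) ≥ 1. Hence tw(G) = 1 exactly.

Treewidth 1.
Bags: B1 = {b, d}  B2 = {c, d}  B3 = {a, c}  B4 = {d, e}
Tree: B1–B2, B2–B3, B1–B4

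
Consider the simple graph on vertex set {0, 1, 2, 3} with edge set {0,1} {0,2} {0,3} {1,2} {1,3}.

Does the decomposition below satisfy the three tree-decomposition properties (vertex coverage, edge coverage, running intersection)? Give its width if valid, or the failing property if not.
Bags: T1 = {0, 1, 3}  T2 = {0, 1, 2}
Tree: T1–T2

Checking the three conditions: (i) the bags cover all of {0, 1, 2, 3}; (ii) for each edge, some bag contains both endpoints; (iii) the bags containing any fixed vertex form a subtree. All hold, so the decomposition is valid with width 3 − 1 = 2.

Yes; width 2.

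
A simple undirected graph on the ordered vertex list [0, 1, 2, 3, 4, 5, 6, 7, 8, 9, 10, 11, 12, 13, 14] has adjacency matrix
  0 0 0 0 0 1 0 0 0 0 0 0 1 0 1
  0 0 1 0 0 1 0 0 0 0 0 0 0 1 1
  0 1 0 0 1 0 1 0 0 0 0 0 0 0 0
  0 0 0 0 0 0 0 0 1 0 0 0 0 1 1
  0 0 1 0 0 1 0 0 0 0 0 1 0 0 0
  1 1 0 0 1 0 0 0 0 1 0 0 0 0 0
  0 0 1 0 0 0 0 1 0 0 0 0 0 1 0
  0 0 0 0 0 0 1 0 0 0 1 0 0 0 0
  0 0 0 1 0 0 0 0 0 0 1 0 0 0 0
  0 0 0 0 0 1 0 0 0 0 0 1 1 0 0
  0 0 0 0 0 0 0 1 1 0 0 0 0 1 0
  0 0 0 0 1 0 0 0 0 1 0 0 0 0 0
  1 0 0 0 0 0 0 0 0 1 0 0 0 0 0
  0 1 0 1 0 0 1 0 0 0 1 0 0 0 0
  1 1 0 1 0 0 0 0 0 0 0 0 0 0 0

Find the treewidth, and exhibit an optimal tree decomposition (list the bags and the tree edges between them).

Treewidth 3.
One optimal decomposition is:
Bags: B1 = {6, 7, 8, 10}  B2 = {6, 8, 10, 13}  B3 = {3, 6, 8, 13}  B4 = {2, 3, 6, 13}  B5 = {1, 2, 3, 13}  B6 = {1, 2, 3, 14}  B7 = {1, 2, 4, 14}  B8 = {1, 4, 5, 14}  B9 = {0, 4, 5, 14}  B10 = {0, 4, 5, 11}  B11 = {0, 5, 9, 11}  B12 = {0, 9, 11, 12}
Tree: B1–B2, B2–B3, B3–B4, B4–B5, B5–B6, B6–B7, B7–B8, B8–B9, B9–B10, B10–B11, B11–B12

Each bag holds 4 vertices, so the decomposition has width 3, which upper-bounds the treewidth. For the lower bound: the 4 vertex sets {7,8,10}, {6}, {13}, {1,2,3,14} are disjoint, each induces a connected subgraph, and every pair is joined by at least one edge of G. Contracting each set to a single vertex therefore yields K_{4} as a minor, and since treewidth is minor-monotone, tw(G) ≥ tw(K_{4}) = 3. Hence tw(G) = 3 exactly.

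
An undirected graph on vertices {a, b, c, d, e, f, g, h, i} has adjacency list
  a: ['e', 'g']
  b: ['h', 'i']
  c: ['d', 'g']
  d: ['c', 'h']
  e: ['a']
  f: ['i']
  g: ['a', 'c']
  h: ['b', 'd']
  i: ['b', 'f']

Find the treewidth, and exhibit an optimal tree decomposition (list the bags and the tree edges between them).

Treewidth 1.
Bags: B1 = {a, e}  B2 = {a, g}  B3 = {c, g}  B4 = {c, d}  B5 = {d, h}  B6 = {b, h}  B7 = {b, i}  B8 = {f, i}
Tree: B1–B2, B2–B3, B3–B4, B4–B5, B5–B6, B6–B7, B7–B8

The largest bag has 2 vertices, giving width 1; this decomposition certifies tw(G) ≤ 1. Since G has at least one edge (e.g. e–a), it is not an edgeless graph, so tw(G) ≥ 1. Combining the bounds, tw(G) = 1.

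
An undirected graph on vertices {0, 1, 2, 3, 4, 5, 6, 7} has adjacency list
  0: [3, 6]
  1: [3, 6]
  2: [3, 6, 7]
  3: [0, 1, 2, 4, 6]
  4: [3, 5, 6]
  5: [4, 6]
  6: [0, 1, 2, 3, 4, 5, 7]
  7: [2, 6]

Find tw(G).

A width-2 tree decomposition is:
Bags: B1 = {2, 6, 7}  B2 = {2, 3, 6}  B3 = {3, 4, 6}  B4 = {1, 3, 6}  B5 = {0, 3, 6}  B6 = {4, 5, 6}
Tree: B1–B2, B2–B3, B3–B4, B2–B5, B3–B6
The largest bag has 3 vertices, giving width 2; this decomposition certifies tw(G) ≤ 2. On the other hand G contains the 3-clique {0, 3, 6}. A clique must lie in a single bag of any decomposition, so no decomposition can have width below 2. Combining the bounds, tw(G) = 2.

2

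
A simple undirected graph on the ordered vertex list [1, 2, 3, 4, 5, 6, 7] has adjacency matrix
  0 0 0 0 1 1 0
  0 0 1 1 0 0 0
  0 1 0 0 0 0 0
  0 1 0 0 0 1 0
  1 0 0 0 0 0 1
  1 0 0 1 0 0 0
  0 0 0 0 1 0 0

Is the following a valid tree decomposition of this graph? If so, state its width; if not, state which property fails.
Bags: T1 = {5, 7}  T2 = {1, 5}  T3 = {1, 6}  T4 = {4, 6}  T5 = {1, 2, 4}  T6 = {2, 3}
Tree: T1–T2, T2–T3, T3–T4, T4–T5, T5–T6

A tree decomposition must satisfy three properties: every vertex lies in some bag; for every edge, both endpoints lie together in some bag; and for every vertex, the bags containing it form a connected subtree. Here bags containing vertex 1 are not connected in the tree, so the decomposition is invalid.

No — bags containing vertex 1 are not connected in the tree.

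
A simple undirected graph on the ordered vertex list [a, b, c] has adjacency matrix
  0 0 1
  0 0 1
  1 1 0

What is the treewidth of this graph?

A width-1 tree decomposition is:
Bags: B1 = {b, c}  B2 = {a, c}
Tree: B1–B2
Every bag has size at most 2, so the width is 2 − 1 = 1 and tw(G) ≤ 1. Since G has at least one edge (e.g. c–b), it is not an edgeless graph, so tw(G) ≥ 1. Hence tw(G) = 1 exactly.

1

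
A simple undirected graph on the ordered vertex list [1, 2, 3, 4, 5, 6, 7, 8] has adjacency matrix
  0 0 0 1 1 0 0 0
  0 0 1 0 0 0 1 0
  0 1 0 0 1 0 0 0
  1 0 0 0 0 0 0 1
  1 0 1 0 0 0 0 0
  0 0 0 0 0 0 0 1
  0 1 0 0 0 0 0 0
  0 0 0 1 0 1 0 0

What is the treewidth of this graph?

A width-1 tree decomposition is:
Bags: B1 = {6, 8}  B2 = {4, 8}  B3 = {1, 4}  B4 = {1, 5}  B5 = {3, 5}  B6 = {2, 3}  B7 = {2, 7}
Tree: B1–B2, B2–B3, B3–B4, B4–B5, B5–B6, B6–B7
Each bag holds 2 vertices, so the decomposition has width 1, which upper-bounds the treewidth. Since G has at least one edge (e.g. 6–8), it is not an edgeless graph, so tw(G) ≥ 1. The upper and lower bounds meet at 1, so that is the treewidth.

1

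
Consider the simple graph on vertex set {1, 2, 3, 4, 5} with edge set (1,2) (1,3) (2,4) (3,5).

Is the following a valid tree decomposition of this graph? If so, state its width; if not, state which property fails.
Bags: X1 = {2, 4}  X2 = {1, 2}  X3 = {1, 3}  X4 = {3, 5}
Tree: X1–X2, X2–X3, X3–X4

Yes; width 1.

Vertex coverage: the bags together contain {1, 2, 3, 4, 5}, the full vertex set. Edge coverage: each edge of G has both endpoints in at least one bag. Running intersection: for every vertex, the bags containing it form a connected subtree. All three properties hold, so this is a valid tree decomposition of width max|bag| − 1 = 1, and hence tw(G) ≤ 1.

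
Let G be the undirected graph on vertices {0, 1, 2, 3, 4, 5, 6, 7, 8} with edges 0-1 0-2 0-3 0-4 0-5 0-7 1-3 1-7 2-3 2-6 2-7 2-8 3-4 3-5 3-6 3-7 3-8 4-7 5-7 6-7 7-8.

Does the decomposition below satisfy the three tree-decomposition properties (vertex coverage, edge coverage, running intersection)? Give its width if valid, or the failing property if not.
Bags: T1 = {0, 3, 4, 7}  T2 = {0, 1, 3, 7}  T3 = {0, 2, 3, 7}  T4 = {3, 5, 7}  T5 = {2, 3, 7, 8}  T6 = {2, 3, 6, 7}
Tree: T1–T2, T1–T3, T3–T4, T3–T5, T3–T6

A tree decomposition must satisfy three properties: every vertex lies in some bag; for every edge, both endpoints lie together in some bag; and for every vertex, the bags containing it form a connected subtree. Here edge (0,5) lies in no bag, so the decomposition is invalid.

No — edge (0,5) lies in no bag.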